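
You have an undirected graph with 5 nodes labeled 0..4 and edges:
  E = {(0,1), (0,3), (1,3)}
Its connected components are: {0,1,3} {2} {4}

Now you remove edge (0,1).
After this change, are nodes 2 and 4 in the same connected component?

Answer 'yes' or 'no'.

Initial components: {0,1,3} {2} {4}
Removing edge (0,1): not a bridge — component count unchanged at 3.
New components: {0,1,3} {2} {4}
Are 2 and 4 in the same component? no

Answer: no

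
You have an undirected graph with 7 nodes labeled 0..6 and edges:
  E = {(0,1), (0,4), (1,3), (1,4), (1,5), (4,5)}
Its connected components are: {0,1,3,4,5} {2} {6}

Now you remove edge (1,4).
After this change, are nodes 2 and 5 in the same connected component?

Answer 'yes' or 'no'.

Answer: no

Derivation:
Initial components: {0,1,3,4,5} {2} {6}
Removing edge (1,4): not a bridge — component count unchanged at 3.
New components: {0,1,3,4,5} {2} {6}
Are 2 and 5 in the same component? no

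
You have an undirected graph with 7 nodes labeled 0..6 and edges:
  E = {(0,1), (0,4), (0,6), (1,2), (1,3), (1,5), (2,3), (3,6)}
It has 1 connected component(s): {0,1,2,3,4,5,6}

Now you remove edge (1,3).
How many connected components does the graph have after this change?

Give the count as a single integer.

Answer: 1

Derivation:
Initial component count: 1
Remove (1,3): not a bridge. Count unchanged: 1.
  After removal, components: {0,1,2,3,4,5,6}
New component count: 1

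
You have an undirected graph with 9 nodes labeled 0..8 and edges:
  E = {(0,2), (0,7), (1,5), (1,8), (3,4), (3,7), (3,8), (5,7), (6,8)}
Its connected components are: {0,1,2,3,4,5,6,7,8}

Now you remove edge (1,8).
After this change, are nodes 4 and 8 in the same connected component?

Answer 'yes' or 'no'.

Initial components: {0,1,2,3,4,5,6,7,8}
Removing edge (1,8): not a bridge — component count unchanged at 1.
New components: {0,1,2,3,4,5,6,7,8}
Are 4 and 8 in the same component? yes

Answer: yes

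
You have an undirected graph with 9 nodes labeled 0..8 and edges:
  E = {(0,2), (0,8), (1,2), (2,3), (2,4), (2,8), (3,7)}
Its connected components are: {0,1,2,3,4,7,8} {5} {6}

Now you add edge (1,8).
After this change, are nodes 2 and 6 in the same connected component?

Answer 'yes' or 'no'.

Initial components: {0,1,2,3,4,7,8} {5} {6}
Adding edge (1,8): both already in same component {0,1,2,3,4,7,8}. No change.
New components: {0,1,2,3,4,7,8} {5} {6}
Are 2 and 6 in the same component? no

Answer: no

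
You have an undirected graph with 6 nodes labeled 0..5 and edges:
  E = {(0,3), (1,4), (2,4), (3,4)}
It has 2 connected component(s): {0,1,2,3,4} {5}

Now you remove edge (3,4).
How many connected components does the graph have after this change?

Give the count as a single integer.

Answer: 3

Derivation:
Initial component count: 2
Remove (3,4): it was a bridge. Count increases: 2 -> 3.
  After removal, components: {0,3} {1,2,4} {5}
New component count: 3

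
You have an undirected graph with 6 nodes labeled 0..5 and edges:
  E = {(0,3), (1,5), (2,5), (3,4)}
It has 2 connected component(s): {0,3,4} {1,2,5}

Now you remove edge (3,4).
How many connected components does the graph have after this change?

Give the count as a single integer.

Answer: 3

Derivation:
Initial component count: 2
Remove (3,4): it was a bridge. Count increases: 2 -> 3.
  After removal, components: {0,3} {1,2,5} {4}
New component count: 3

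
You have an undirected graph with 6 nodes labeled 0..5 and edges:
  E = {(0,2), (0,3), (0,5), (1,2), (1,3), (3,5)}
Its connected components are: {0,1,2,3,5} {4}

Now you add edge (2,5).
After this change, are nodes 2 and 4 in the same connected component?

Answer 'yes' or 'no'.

Answer: no

Derivation:
Initial components: {0,1,2,3,5} {4}
Adding edge (2,5): both already in same component {0,1,2,3,5}. No change.
New components: {0,1,2,3,5} {4}
Are 2 and 4 in the same component? no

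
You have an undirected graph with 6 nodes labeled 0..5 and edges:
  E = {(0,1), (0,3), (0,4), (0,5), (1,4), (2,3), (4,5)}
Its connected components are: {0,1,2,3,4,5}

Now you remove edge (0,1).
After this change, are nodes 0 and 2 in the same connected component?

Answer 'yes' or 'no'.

Initial components: {0,1,2,3,4,5}
Removing edge (0,1): not a bridge — component count unchanged at 1.
New components: {0,1,2,3,4,5}
Are 0 and 2 in the same component? yes

Answer: yes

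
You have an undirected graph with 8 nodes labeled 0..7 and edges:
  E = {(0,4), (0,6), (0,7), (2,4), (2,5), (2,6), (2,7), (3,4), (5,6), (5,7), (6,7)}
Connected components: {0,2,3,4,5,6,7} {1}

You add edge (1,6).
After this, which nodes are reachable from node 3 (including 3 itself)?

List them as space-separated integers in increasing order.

Answer: 0 1 2 3 4 5 6 7

Derivation:
Before: nodes reachable from 3: {0,2,3,4,5,6,7}
Adding (1,6): merges 3's component with another. Reachability grows.
After: nodes reachable from 3: {0,1,2,3,4,5,6,7}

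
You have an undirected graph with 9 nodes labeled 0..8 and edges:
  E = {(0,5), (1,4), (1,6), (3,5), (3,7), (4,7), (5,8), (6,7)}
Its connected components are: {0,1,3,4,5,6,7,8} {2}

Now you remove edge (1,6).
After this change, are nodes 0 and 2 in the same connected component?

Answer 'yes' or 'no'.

Initial components: {0,1,3,4,5,6,7,8} {2}
Removing edge (1,6): not a bridge — component count unchanged at 2.
New components: {0,1,3,4,5,6,7,8} {2}
Are 0 and 2 in the same component? no

Answer: no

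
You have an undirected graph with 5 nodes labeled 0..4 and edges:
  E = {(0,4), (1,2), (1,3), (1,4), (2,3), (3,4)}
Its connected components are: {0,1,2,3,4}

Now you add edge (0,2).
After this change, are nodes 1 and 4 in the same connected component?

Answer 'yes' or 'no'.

Initial components: {0,1,2,3,4}
Adding edge (0,2): both already in same component {0,1,2,3,4}. No change.
New components: {0,1,2,3,4}
Are 1 and 4 in the same component? yes

Answer: yes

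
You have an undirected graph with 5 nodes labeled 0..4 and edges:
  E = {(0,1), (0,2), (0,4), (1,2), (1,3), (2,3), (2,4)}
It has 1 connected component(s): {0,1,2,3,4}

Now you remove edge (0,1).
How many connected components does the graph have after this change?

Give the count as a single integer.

Initial component count: 1
Remove (0,1): not a bridge. Count unchanged: 1.
  After removal, components: {0,1,2,3,4}
New component count: 1

Answer: 1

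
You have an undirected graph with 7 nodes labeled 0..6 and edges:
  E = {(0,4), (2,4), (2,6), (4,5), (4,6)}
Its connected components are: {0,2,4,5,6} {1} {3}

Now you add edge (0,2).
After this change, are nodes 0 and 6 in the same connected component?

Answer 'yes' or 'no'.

Initial components: {0,2,4,5,6} {1} {3}
Adding edge (0,2): both already in same component {0,2,4,5,6}. No change.
New components: {0,2,4,5,6} {1} {3}
Are 0 and 6 in the same component? yes

Answer: yes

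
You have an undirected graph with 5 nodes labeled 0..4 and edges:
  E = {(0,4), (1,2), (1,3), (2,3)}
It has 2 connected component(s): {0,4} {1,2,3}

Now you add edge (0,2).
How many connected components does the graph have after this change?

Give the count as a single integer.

Answer: 1

Derivation:
Initial component count: 2
Add (0,2): merges two components. Count decreases: 2 -> 1.
New component count: 1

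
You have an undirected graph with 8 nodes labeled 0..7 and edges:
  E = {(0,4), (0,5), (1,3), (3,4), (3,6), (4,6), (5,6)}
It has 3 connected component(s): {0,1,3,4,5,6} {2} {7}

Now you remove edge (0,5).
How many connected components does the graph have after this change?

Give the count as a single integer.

Initial component count: 3
Remove (0,5): not a bridge. Count unchanged: 3.
  After removal, components: {0,1,3,4,5,6} {2} {7}
New component count: 3

Answer: 3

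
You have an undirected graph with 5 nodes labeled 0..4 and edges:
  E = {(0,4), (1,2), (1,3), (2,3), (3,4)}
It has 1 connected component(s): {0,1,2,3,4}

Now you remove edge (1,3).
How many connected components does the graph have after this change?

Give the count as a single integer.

Initial component count: 1
Remove (1,3): not a bridge. Count unchanged: 1.
  After removal, components: {0,1,2,3,4}
New component count: 1

Answer: 1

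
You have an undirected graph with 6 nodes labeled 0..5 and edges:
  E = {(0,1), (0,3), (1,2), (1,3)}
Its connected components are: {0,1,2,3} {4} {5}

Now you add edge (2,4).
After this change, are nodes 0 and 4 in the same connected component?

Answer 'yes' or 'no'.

Answer: yes

Derivation:
Initial components: {0,1,2,3} {4} {5}
Adding edge (2,4): merges {0,1,2,3} and {4}.
New components: {0,1,2,3,4} {5}
Are 0 and 4 in the same component? yes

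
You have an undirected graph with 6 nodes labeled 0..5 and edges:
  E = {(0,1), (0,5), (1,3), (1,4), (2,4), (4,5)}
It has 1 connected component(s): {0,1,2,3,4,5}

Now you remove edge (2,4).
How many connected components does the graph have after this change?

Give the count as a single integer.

Answer: 2

Derivation:
Initial component count: 1
Remove (2,4): it was a bridge. Count increases: 1 -> 2.
  After removal, components: {0,1,3,4,5} {2}
New component count: 2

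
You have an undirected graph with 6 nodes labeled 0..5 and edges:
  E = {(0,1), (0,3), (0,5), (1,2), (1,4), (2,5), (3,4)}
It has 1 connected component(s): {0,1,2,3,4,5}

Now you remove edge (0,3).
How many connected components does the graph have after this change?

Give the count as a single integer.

Answer: 1

Derivation:
Initial component count: 1
Remove (0,3): not a bridge. Count unchanged: 1.
  After removal, components: {0,1,2,3,4,5}
New component count: 1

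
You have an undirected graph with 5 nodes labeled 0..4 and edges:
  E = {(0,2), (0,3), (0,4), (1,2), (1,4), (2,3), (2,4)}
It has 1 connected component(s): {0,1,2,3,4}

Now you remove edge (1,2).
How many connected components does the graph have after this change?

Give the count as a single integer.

Answer: 1

Derivation:
Initial component count: 1
Remove (1,2): not a bridge. Count unchanged: 1.
  After removal, components: {0,1,2,3,4}
New component count: 1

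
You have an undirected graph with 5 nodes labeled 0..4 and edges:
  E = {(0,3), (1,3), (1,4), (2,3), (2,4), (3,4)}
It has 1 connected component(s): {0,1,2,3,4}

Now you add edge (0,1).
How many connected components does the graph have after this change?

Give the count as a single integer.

Answer: 1

Derivation:
Initial component count: 1
Add (0,1): endpoints already in same component. Count unchanged: 1.
New component count: 1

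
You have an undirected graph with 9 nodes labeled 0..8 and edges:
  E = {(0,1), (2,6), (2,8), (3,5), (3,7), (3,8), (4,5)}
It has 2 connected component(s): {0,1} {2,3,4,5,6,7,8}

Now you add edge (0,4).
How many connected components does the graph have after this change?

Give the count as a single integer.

Initial component count: 2
Add (0,4): merges two components. Count decreases: 2 -> 1.
New component count: 1

Answer: 1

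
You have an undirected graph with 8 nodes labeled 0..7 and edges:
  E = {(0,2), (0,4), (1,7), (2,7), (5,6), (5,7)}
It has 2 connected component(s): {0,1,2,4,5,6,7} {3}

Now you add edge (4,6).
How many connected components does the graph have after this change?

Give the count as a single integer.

Answer: 2

Derivation:
Initial component count: 2
Add (4,6): endpoints already in same component. Count unchanged: 2.
New component count: 2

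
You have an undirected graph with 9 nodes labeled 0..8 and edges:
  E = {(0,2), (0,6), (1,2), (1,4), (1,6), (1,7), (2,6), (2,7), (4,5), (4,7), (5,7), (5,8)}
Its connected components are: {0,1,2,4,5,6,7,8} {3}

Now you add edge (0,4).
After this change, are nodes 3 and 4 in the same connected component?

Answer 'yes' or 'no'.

Initial components: {0,1,2,4,5,6,7,8} {3}
Adding edge (0,4): both already in same component {0,1,2,4,5,6,7,8}. No change.
New components: {0,1,2,4,5,6,7,8} {3}
Are 3 and 4 in the same component? no

Answer: no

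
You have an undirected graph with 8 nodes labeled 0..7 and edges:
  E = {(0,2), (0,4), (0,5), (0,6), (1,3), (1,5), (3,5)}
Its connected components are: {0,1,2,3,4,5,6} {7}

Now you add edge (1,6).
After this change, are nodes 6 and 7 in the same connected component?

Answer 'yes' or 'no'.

Answer: no

Derivation:
Initial components: {0,1,2,3,4,5,6} {7}
Adding edge (1,6): both already in same component {0,1,2,3,4,5,6}. No change.
New components: {0,1,2,3,4,5,6} {7}
Are 6 and 7 in the same component? no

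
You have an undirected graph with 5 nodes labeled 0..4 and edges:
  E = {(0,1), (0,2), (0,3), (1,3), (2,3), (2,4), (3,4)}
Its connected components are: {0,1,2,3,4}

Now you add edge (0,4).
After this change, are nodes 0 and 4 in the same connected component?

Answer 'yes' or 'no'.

Initial components: {0,1,2,3,4}
Adding edge (0,4): both already in same component {0,1,2,3,4}. No change.
New components: {0,1,2,3,4}
Are 0 and 4 in the same component? yes

Answer: yes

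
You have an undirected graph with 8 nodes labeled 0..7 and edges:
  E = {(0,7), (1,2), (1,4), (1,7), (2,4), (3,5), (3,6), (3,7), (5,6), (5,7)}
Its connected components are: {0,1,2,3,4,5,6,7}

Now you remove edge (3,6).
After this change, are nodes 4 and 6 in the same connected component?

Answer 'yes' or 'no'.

Initial components: {0,1,2,3,4,5,6,7}
Removing edge (3,6): not a bridge — component count unchanged at 1.
New components: {0,1,2,3,4,5,6,7}
Are 4 and 6 in the same component? yes

Answer: yes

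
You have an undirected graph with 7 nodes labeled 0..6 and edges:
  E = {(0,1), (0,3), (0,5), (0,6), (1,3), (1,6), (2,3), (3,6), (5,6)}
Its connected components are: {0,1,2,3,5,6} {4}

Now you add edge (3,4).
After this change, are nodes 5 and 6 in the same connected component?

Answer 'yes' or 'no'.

Answer: yes

Derivation:
Initial components: {0,1,2,3,5,6} {4}
Adding edge (3,4): merges {0,1,2,3,5,6} and {4}.
New components: {0,1,2,3,4,5,6}
Are 5 and 6 in the same component? yes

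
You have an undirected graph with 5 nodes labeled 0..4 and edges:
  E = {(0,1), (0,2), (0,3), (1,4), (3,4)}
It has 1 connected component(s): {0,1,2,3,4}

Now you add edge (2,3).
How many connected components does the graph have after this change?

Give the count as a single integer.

Initial component count: 1
Add (2,3): endpoints already in same component. Count unchanged: 1.
New component count: 1

Answer: 1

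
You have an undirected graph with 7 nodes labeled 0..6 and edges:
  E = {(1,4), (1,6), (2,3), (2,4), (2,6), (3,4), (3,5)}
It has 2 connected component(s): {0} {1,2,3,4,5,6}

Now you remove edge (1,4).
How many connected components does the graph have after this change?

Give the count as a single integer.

Answer: 2

Derivation:
Initial component count: 2
Remove (1,4): not a bridge. Count unchanged: 2.
  After removal, components: {0} {1,2,3,4,5,6}
New component count: 2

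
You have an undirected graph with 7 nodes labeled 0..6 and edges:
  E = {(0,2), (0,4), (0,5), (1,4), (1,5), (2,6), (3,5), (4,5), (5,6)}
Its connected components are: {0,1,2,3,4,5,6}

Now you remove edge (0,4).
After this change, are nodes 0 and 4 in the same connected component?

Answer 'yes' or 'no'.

Initial components: {0,1,2,3,4,5,6}
Removing edge (0,4): not a bridge — component count unchanged at 1.
New components: {0,1,2,3,4,5,6}
Are 0 and 4 in the same component? yes

Answer: yes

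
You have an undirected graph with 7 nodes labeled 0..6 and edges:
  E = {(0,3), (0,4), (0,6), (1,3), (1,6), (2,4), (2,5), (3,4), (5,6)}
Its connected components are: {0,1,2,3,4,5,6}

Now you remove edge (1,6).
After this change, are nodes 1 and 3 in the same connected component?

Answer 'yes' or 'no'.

Initial components: {0,1,2,3,4,5,6}
Removing edge (1,6): not a bridge — component count unchanged at 1.
New components: {0,1,2,3,4,5,6}
Are 1 and 3 in the same component? yes

Answer: yes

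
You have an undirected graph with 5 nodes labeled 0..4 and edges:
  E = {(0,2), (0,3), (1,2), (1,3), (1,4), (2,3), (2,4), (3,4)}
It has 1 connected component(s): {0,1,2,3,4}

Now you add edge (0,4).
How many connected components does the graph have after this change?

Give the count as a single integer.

Answer: 1

Derivation:
Initial component count: 1
Add (0,4): endpoints already in same component. Count unchanged: 1.
New component count: 1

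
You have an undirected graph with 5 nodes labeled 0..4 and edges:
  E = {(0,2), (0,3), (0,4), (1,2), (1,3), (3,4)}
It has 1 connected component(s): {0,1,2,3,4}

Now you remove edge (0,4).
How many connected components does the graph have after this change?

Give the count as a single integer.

Initial component count: 1
Remove (0,4): not a bridge. Count unchanged: 1.
  After removal, components: {0,1,2,3,4}
New component count: 1

Answer: 1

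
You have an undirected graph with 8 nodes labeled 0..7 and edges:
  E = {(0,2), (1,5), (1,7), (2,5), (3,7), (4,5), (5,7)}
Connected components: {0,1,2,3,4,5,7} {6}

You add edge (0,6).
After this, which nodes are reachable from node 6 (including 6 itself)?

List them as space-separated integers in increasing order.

Answer: 0 1 2 3 4 5 6 7

Derivation:
Before: nodes reachable from 6: {6}
Adding (0,6): merges 6's component with another. Reachability grows.
After: nodes reachable from 6: {0,1,2,3,4,5,6,7}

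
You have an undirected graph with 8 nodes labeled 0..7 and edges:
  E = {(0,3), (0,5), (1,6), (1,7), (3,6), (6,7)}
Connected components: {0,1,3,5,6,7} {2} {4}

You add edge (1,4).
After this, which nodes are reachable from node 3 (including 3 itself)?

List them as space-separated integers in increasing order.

Before: nodes reachable from 3: {0,1,3,5,6,7}
Adding (1,4): merges 3's component with another. Reachability grows.
After: nodes reachable from 3: {0,1,3,4,5,6,7}

Answer: 0 1 3 4 5 6 7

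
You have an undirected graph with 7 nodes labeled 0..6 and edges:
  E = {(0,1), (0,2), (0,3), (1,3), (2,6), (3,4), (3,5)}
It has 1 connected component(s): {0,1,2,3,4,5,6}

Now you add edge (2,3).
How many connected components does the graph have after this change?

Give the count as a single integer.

Initial component count: 1
Add (2,3): endpoints already in same component. Count unchanged: 1.
New component count: 1

Answer: 1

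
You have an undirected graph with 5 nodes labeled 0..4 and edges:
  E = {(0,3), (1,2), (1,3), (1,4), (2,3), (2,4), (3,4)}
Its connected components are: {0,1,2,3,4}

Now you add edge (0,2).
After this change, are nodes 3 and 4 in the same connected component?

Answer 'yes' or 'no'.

Answer: yes

Derivation:
Initial components: {0,1,2,3,4}
Adding edge (0,2): both already in same component {0,1,2,3,4}. No change.
New components: {0,1,2,3,4}
Are 3 and 4 in the same component? yes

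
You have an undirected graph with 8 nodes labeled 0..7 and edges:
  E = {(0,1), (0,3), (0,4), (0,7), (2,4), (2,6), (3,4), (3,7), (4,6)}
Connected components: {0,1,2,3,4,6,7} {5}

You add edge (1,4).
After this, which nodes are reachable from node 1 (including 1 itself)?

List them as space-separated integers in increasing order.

Before: nodes reachable from 1: {0,1,2,3,4,6,7}
Adding (1,4): both endpoints already in same component. Reachability from 1 unchanged.
After: nodes reachable from 1: {0,1,2,3,4,6,7}

Answer: 0 1 2 3 4 6 7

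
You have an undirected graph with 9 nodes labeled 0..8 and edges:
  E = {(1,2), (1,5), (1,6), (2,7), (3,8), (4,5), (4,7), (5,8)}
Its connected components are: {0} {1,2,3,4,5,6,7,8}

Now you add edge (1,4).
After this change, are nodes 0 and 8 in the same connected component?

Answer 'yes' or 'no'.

Initial components: {0} {1,2,3,4,5,6,7,8}
Adding edge (1,4): both already in same component {1,2,3,4,5,6,7,8}. No change.
New components: {0} {1,2,3,4,5,6,7,8}
Are 0 and 8 in the same component? no

Answer: no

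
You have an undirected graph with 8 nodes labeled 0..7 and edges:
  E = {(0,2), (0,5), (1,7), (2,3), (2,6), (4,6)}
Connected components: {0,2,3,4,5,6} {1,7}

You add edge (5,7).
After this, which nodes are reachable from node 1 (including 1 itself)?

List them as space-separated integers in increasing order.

Before: nodes reachable from 1: {1,7}
Adding (5,7): merges 1's component with another. Reachability grows.
After: nodes reachable from 1: {0,1,2,3,4,5,6,7}

Answer: 0 1 2 3 4 5 6 7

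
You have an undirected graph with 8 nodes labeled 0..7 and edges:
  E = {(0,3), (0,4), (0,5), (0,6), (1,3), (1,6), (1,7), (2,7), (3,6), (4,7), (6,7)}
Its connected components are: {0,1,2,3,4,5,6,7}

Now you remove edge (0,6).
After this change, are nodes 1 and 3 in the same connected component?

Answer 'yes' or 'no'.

Answer: yes

Derivation:
Initial components: {0,1,2,3,4,5,6,7}
Removing edge (0,6): not a bridge — component count unchanged at 1.
New components: {0,1,2,3,4,5,6,7}
Are 1 and 3 in the same component? yes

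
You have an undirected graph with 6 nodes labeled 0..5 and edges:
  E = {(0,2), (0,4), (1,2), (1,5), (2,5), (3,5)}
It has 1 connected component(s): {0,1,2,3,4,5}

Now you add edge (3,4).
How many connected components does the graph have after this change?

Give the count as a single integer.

Initial component count: 1
Add (3,4): endpoints already in same component. Count unchanged: 1.
New component count: 1

Answer: 1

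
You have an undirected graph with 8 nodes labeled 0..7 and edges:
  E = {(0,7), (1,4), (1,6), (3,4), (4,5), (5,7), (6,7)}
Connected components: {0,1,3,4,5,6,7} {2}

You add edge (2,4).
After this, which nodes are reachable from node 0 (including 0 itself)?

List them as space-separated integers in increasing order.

Before: nodes reachable from 0: {0,1,3,4,5,6,7}
Adding (2,4): merges 0's component with another. Reachability grows.
After: nodes reachable from 0: {0,1,2,3,4,5,6,7}

Answer: 0 1 2 3 4 5 6 7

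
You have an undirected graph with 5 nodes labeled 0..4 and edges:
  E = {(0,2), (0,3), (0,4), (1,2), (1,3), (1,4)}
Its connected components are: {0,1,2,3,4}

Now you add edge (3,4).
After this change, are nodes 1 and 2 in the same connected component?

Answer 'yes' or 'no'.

Answer: yes

Derivation:
Initial components: {0,1,2,3,4}
Adding edge (3,4): both already in same component {0,1,2,3,4}. No change.
New components: {0,1,2,3,4}
Are 1 and 2 in the same component? yes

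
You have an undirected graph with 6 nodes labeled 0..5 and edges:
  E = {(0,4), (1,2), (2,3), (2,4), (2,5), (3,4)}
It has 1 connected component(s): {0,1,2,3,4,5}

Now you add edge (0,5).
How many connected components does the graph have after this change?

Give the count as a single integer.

Initial component count: 1
Add (0,5): endpoints already in same component. Count unchanged: 1.
New component count: 1

Answer: 1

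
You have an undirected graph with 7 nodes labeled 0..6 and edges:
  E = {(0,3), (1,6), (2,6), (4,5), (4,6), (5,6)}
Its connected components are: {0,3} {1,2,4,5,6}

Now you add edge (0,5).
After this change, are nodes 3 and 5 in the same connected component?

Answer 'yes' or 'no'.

Initial components: {0,3} {1,2,4,5,6}
Adding edge (0,5): merges {0,3} and {1,2,4,5,6}.
New components: {0,1,2,3,4,5,6}
Are 3 and 5 in the same component? yes

Answer: yes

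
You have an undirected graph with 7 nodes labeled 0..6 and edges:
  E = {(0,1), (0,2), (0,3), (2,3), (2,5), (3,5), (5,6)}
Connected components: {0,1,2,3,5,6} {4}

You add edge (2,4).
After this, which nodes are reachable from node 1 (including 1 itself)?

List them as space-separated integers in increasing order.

Answer: 0 1 2 3 4 5 6

Derivation:
Before: nodes reachable from 1: {0,1,2,3,5,6}
Adding (2,4): merges 1's component with another. Reachability grows.
After: nodes reachable from 1: {0,1,2,3,4,5,6}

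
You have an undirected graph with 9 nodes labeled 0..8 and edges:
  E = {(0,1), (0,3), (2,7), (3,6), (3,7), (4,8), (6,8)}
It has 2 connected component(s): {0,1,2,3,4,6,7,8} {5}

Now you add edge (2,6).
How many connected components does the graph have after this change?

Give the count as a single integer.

Initial component count: 2
Add (2,6): endpoints already in same component. Count unchanged: 2.
New component count: 2

Answer: 2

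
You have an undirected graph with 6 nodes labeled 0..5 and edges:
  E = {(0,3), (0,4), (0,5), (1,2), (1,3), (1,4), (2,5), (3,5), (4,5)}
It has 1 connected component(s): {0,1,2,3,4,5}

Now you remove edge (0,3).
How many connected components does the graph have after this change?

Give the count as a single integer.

Answer: 1

Derivation:
Initial component count: 1
Remove (0,3): not a bridge. Count unchanged: 1.
  After removal, components: {0,1,2,3,4,5}
New component count: 1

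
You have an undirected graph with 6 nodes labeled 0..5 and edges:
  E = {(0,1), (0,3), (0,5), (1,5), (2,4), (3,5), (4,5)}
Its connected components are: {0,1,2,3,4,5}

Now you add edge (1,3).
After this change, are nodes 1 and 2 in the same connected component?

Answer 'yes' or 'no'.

Initial components: {0,1,2,3,4,5}
Adding edge (1,3): both already in same component {0,1,2,3,4,5}. No change.
New components: {0,1,2,3,4,5}
Are 1 and 2 in the same component? yes

Answer: yes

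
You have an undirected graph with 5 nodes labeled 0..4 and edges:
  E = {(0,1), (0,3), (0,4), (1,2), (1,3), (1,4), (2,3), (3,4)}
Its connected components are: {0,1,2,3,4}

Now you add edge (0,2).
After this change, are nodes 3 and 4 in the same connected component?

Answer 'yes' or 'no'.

Answer: yes

Derivation:
Initial components: {0,1,2,3,4}
Adding edge (0,2): both already in same component {0,1,2,3,4}. No change.
New components: {0,1,2,3,4}
Are 3 and 4 in the same component? yes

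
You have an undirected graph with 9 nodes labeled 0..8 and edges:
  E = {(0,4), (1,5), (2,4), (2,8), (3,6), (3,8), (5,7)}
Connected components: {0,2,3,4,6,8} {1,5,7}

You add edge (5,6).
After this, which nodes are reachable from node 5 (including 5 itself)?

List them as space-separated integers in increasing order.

Before: nodes reachable from 5: {1,5,7}
Adding (5,6): merges 5's component with another. Reachability grows.
After: nodes reachable from 5: {0,1,2,3,4,5,6,7,8}

Answer: 0 1 2 3 4 5 6 7 8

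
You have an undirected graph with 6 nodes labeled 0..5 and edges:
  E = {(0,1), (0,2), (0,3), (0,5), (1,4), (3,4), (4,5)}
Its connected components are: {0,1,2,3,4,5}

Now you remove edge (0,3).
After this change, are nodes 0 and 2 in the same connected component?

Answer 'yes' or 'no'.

Initial components: {0,1,2,3,4,5}
Removing edge (0,3): not a bridge — component count unchanged at 1.
New components: {0,1,2,3,4,5}
Are 0 and 2 in the same component? yes

Answer: yes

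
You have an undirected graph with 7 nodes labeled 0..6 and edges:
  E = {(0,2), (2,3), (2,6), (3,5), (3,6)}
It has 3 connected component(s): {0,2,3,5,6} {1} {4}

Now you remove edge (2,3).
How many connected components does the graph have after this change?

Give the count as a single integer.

Initial component count: 3
Remove (2,3): not a bridge. Count unchanged: 3.
  After removal, components: {0,2,3,5,6} {1} {4}
New component count: 3

Answer: 3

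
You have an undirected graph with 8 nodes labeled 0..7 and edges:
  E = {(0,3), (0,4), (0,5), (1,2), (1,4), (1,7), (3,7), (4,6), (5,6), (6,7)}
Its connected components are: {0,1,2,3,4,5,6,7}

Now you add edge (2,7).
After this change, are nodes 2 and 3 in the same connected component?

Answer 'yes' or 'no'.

Initial components: {0,1,2,3,4,5,6,7}
Adding edge (2,7): both already in same component {0,1,2,3,4,5,6,7}. No change.
New components: {0,1,2,3,4,5,6,7}
Are 2 and 3 in the same component? yes

Answer: yes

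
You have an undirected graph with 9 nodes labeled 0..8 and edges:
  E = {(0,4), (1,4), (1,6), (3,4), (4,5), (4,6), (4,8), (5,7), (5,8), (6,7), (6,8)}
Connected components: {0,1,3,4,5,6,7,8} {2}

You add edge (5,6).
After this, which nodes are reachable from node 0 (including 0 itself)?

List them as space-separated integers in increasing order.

Before: nodes reachable from 0: {0,1,3,4,5,6,7,8}
Adding (5,6): both endpoints already in same component. Reachability from 0 unchanged.
After: nodes reachable from 0: {0,1,3,4,5,6,7,8}

Answer: 0 1 3 4 5 6 7 8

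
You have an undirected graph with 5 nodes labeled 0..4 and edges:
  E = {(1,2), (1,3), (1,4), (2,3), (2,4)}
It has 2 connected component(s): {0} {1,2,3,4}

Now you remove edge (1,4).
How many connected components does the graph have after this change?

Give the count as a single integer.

Answer: 2

Derivation:
Initial component count: 2
Remove (1,4): not a bridge. Count unchanged: 2.
  After removal, components: {0} {1,2,3,4}
New component count: 2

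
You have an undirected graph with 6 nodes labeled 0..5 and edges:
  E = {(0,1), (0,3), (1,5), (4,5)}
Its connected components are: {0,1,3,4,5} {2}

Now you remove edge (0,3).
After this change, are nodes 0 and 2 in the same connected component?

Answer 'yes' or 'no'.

Initial components: {0,1,3,4,5} {2}
Removing edge (0,3): it was a bridge — component count 2 -> 3.
New components: {0,1,4,5} {2} {3}
Are 0 and 2 in the same component? no

Answer: no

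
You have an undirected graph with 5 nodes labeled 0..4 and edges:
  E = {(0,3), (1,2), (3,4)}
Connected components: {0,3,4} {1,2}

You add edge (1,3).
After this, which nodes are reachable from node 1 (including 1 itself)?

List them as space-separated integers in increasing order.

Before: nodes reachable from 1: {1,2}
Adding (1,3): merges 1's component with another. Reachability grows.
After: nodes reachable from 1: {0,1,2,3,4}

Answer: 0 1 2 3 4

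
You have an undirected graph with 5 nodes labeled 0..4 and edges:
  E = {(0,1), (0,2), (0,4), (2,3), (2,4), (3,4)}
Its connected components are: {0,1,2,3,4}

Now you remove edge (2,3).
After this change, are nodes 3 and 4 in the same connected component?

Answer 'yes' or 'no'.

Initial components: {0,1,2,3,4}
Removing edge (2,3): not a bridge — component count unchanged at 1.
New components: {0,1,2,3,4}
Are 3 and 4 in the same component? yes

Answer: yes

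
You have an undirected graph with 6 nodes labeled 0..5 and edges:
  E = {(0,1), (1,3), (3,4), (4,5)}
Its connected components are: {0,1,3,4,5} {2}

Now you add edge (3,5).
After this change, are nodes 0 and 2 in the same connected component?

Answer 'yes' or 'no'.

Answer: no

Derivation:
Initial components: {0,1,3,4,5} {2}
Adding edge (3,5): both already in same component {0,1,3,4,5}. No change.
New components: {0,1,3,4,5} {2}
Are 0 and 2 in the same component? no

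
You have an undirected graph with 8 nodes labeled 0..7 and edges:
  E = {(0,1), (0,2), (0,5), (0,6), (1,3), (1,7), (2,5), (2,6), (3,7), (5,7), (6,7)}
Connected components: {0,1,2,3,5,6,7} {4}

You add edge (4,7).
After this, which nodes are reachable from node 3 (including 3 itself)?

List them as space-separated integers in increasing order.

Before: nodes reachable from 3: {0,1,2,3,5,6,7}
Adding (4,7): merges 3's component with another. Reachability grows.
After: nodes reachable from 3: {0,1,2,3,4,5,6,7}

Answer: 0 1 2 3 4 5 6 7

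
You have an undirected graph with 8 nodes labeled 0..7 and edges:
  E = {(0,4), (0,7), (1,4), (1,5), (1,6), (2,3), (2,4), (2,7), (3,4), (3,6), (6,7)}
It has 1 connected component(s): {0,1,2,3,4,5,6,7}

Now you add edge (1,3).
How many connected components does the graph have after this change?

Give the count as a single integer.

Initial component count: 1
Add (1,3): endpoints already in same component. Count unchanged: 1.
New component count: 1

Answer: 1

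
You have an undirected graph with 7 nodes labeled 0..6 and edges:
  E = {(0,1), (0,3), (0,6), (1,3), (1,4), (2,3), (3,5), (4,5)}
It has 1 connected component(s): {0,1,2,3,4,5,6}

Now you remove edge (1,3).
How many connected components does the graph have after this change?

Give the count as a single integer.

Initial component count: 1
Remove (1,3): not a bridge. Count unchanged: 1.
  After removal, components: {0,1,2,3,4,5,6}
New component count: 1

Answer: 1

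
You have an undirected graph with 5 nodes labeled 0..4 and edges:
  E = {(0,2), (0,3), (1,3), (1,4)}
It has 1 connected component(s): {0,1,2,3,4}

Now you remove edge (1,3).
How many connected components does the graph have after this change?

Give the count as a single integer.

Initial component count: 1
Remove (1,3): it was a bridge. Count increases: 1 -> 2.
  After removal, components: {0,2,3} {1,4}
New component count: 2

Answer: 2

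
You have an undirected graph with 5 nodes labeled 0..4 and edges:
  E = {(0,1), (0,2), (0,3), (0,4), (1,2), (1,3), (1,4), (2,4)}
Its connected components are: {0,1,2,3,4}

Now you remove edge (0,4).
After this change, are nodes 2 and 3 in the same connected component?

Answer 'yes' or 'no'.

Initial components: {0,1,2,3,4}
Removing edge (0,4): not a bridge — component count unchanged at 1.
New components: {0,1,2,3,4}
Are 2 and 3 in the same component? yes

Answer: yes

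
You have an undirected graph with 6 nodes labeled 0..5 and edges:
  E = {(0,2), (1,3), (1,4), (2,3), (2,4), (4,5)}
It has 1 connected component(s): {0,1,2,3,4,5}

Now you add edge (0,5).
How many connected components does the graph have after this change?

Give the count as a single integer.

Answer: 1

Derivation:
Initial component count: 1
Add (0,5): endpoints already in same component. Count unchanged: 1.
New component count: 1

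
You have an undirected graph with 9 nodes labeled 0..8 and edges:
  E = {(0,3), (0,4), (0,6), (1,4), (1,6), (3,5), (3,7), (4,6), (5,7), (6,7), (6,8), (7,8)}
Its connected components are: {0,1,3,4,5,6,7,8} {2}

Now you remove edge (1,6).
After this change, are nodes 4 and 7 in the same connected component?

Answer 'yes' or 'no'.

Answer: yes

Derivation:
Initial components: {0,1,3,4,5,6,7,8} {2}
Removing edge (1,6): not a bridge — component count unchanged at 2.
New components: {0,1,3,4,5,6,7,8} {2}
Are 4 and 7 in the same component? yes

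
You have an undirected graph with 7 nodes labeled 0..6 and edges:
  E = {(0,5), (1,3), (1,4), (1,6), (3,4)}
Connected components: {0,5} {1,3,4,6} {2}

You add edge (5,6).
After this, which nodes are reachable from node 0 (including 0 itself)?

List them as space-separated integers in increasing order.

Before: nodes reachable from 0: {0,5}
Adding (5,6): merges 0's component with another. Reachability grows.
After: nodes reachable from 0: {0,1,3,4,5,6}

Answer: 0 1 3 4 5 6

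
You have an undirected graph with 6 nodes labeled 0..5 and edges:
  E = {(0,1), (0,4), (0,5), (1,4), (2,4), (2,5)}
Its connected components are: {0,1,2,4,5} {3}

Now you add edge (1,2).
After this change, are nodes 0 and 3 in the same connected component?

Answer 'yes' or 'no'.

Initial components: {0,1,2,4,5} {3}
Adding edge (1,2): both already in same component {0,1,2,4,5}. No change.
New components: {0,1,2,4,5} {3}
Are 0 and 3 in the same component? no

Answer: no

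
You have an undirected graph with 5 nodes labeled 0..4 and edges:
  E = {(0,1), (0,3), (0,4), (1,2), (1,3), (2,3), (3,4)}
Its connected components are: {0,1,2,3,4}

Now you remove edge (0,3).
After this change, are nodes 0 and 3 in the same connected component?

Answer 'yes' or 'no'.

Answer: yes

Derivation:
Initial components: {0,1,2,3,4}
Removing edge (0,3): not a bridge — component count unchanged at 1.
New components: {0,1,2,3,4}
Are 0 and 3 in the same component? yes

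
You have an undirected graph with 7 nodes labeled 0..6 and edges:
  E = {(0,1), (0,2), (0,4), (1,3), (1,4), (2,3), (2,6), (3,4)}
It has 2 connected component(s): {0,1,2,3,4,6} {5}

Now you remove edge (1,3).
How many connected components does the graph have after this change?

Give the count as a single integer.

Answer: 2

Derivation:
Initial component count: 2
Remove (1,3): not a bridge. Count unchanged: 2.
  After removal, components: {0,1,2,3,4,6} {5}
New component count: 2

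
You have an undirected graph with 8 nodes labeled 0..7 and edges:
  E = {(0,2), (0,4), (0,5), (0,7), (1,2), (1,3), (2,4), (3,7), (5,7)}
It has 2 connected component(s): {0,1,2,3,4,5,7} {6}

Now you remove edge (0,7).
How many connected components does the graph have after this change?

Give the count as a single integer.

Answer: 2

Derivation:
Initial component count: 2
Remove (0,7): not a bridge. Count unchanged: 2.
  After removal, components: {0,1,2,3,4,5,7} {6}
New component count: 2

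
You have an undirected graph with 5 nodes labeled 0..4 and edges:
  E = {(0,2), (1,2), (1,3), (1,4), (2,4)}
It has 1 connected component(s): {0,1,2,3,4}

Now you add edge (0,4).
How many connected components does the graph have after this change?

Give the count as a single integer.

Initial component count: 1
Add (0,4): endpoints already in same component. Count unchanged: 1.
New component count: 1

Answer: 1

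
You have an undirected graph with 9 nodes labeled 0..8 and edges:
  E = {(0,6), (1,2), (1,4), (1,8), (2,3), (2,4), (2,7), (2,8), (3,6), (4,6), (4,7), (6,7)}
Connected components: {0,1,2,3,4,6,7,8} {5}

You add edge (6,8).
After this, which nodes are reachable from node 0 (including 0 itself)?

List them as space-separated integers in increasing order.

Answer: 0 1 2 3 4 6 7 8

Derivation:
Before: nodes reachable from 0: {0,1,2,3,4,6,7,8}
Adding (6,8): both endpoints already in same component. Reachability from 0 unchanged.
After: nodes reachable from 0: {0,1,2,3,4,6,7,8}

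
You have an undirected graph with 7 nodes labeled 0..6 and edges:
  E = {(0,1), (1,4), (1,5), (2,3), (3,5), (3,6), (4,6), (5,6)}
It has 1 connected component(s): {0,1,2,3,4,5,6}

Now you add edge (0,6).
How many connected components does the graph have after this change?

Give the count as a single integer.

Answer: 1

Derivation:
Initial component count: 1
Add (0,6): endpoints already in same component. Count unchanged: 1.
New component count: 1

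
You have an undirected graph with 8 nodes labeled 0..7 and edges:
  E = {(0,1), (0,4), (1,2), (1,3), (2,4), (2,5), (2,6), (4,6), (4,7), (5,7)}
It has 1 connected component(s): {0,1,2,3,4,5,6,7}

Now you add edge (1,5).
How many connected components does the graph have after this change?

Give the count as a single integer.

Initial component count: 1
Add (1,5): endpoints already in same component. Count unchanged: 1.
New component count: 1

Answer: 1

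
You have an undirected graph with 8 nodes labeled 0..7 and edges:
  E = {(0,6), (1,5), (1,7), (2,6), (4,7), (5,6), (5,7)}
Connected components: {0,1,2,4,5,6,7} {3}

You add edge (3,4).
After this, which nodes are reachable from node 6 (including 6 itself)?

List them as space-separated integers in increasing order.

Answer: 0 1 2 3 4 5 6 7

Derivation:
Before: nodes reachable from 6: {0,1,2,4,5,6,7}
Adding (3,4): merges 6's component with another. Reachability grows.
After: nodes reachable from 6: {0,1,2,3,4,5,6,7}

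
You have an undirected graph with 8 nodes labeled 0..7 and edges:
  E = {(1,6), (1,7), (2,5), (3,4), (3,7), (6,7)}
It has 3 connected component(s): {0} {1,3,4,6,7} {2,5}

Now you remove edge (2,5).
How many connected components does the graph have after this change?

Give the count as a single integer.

Answer: 4

Derivation:
Initial component count: 3
Remove (2,5): it was a bridge. Count increases: 3 -> 4.
  After removal, components: {0} {1,3,4,6,7} {2} {5}
New component count: 4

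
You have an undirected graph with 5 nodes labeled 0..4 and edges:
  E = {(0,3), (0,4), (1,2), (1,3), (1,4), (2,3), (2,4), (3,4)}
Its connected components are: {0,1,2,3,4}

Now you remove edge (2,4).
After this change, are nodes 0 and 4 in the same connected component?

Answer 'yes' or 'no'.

Initial components: {0,1,2,3,4}
Removing edge (2,4): not a bridge — component count unchanged at 1.
New components: {0,1,2,3,4}
Are 0 and 4 in the same component? yes

Answer: yes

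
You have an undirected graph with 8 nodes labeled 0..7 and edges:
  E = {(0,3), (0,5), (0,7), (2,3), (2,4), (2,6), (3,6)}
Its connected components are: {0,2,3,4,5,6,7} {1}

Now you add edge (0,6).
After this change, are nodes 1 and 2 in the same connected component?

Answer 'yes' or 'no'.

Answer: no

Derivation:
Initial components: {0,2,3,4,5,6,7} {1}
Adding edge (0,6): both already in same component {0,2,3,4,5,6,7}. No change.
New components: {0,2,3,4,5,6,7} {1}
Are 1 and 2 in the same component? no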